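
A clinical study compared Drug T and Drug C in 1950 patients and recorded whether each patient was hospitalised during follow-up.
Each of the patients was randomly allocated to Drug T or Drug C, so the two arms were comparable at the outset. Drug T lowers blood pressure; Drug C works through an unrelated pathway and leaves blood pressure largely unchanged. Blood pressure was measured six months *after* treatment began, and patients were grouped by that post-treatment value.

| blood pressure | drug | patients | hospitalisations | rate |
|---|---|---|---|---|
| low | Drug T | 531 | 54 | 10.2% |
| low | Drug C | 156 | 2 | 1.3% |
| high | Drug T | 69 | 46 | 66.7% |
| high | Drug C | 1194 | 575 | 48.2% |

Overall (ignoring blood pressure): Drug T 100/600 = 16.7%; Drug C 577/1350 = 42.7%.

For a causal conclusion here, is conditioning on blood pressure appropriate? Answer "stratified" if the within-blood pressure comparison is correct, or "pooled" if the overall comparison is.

The blood pressure-specific comparison favours Drug C throughout, but the pooled figures favour Drug T. The question is whether to condition on blood pressure.
Blood pressure is downstream of the drug. One should not condition on a consequence of treatment, so the overall rates are the right comparison.
Pooled: Drug T 16.7% vs Drug C 42.7%; Drug T is lower overall.

pooled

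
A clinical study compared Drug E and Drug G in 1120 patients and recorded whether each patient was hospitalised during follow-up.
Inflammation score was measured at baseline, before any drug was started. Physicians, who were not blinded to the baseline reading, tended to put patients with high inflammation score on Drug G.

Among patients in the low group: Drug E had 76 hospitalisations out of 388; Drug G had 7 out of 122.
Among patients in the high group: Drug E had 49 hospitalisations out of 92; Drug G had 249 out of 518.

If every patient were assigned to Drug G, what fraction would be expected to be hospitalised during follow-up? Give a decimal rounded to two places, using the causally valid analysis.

0.29

Since inflammation score is a pre-existing factor (not a product of the drug) and it affects the outcome on its own, it is a confounder. The stratified rates, not the pooled rate, identify the causal effect.
Standardising Drug G to the population inflammation score mix: 0.455·7/122 + 0.545·249/518 = 0.288.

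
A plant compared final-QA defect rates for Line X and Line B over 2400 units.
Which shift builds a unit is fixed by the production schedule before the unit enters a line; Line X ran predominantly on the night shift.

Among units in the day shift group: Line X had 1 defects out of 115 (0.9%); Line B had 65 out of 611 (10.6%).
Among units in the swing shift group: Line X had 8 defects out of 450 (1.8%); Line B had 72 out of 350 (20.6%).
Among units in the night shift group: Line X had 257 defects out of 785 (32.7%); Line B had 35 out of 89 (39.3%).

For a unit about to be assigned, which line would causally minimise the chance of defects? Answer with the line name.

The shift-specific comparison favours Line X throughout, but the pooled figures favour Line B. The question is whether to condition on shift.
Nothing the line does changes shift; the imbalance is an allocation artefact. With shift also predicting the outcome, the pooled figure is confounded, and the within-stratum comparison is the causal one.
Within each level — day shift: 0.9% vs 10.6%; swing shift: 1.8% vs 20.6%; night shift: 32.7% vs 39.3% — Line X is lower every time.

Line X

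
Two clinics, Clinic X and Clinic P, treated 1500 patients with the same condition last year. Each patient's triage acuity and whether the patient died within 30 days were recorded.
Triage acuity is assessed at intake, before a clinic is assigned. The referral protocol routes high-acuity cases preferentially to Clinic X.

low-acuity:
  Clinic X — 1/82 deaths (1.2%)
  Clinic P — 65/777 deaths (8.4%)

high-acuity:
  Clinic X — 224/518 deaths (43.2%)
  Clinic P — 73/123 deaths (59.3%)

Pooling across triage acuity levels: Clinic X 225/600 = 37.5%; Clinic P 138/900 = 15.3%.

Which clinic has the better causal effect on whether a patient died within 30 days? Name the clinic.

Clinic X is lower inside every triage acuity stratum but Clinic P is lower in aggregate. Whether to stratify depends on how triage acuity relates to the clinic.
Nothing the clinic does changes triage acuity; the imbalance is an allocation artefact. With triage acuity also predicting the outcome, the pooled figure is confounded, and the within-stratum comparison is the causal one.
Within each level — low-acuity: 1.2% vs 8.4%; high-acuity: 43.2% vs 59.3% — Clinic X is lower every time.

Clinic X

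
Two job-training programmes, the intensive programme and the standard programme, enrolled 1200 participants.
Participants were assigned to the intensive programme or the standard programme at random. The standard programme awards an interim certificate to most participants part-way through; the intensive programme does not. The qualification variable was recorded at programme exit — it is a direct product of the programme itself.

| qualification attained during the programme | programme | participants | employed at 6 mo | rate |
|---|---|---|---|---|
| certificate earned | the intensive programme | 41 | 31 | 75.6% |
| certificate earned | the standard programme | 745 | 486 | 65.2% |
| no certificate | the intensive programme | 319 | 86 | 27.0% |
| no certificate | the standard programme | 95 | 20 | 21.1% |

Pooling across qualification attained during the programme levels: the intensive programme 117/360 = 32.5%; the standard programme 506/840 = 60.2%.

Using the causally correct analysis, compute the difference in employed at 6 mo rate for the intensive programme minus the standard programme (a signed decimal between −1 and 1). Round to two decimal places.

-0.28

The qualification attained during the programme-specific comparison favours the intensive programme throughout, but the pooled figures favour the standard programme. The question is whether to condition on qualification attained during the programme.
Qualification attained during the programme is recorded after the programme and is itself shifted by it — it sits on the causal path from programme to outcome. Conditioning on a mediator would strip out part of the effect we want; the pooled comparison gives the total causal effect.
The causal difference is the pooled difference: 0.325 − 0.602 = -0.277.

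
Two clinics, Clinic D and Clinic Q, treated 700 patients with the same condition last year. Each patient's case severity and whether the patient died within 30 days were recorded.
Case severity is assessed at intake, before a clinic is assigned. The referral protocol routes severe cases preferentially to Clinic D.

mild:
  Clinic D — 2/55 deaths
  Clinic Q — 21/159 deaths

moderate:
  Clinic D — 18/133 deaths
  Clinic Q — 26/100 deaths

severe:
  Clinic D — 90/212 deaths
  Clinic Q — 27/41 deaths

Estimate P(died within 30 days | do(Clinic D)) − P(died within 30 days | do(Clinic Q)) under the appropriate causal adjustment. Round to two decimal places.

-0.16

Within every case severity level Clinic D has the lower rate, yet pooled Clinic Q does — Simpson's reversal.
Case severity satisfies the back-door criterion: it is not a descendant of the clinic, and it blocks the spurious path from clinic to outcome. Adjusting for it (i.e., using the within-case severity rates) gives the causal effect.
Adjusting over the population distribution of case severity: 0.306·(0.036−0.132) + 0.333·(0.135−0.260) + 0.361·(0.425−0.659) = -0.155.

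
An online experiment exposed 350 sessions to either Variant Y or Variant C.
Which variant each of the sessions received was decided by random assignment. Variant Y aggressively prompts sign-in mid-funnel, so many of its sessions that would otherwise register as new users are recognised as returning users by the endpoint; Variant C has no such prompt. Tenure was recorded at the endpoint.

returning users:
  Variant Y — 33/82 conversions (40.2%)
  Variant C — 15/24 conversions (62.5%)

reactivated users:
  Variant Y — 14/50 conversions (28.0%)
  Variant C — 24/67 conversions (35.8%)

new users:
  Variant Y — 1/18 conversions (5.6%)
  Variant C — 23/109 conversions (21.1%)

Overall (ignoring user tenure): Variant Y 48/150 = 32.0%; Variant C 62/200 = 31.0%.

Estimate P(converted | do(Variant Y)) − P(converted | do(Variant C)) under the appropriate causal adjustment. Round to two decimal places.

+0.01

The stratified and pooled comparisons disagree (Variant C wins within each user tenure; Variant Y wins overall), so the answer turns on the causal role of user tenure.
User tenure lies on the pathway variant → user tenure → outcome, so adjusting for it blocks the indirect effect. For the total causal effect of variant, use the unadjusted pooled rates.
The causal difference is the pooled difference: 0.320 − 0.310 = +0.010.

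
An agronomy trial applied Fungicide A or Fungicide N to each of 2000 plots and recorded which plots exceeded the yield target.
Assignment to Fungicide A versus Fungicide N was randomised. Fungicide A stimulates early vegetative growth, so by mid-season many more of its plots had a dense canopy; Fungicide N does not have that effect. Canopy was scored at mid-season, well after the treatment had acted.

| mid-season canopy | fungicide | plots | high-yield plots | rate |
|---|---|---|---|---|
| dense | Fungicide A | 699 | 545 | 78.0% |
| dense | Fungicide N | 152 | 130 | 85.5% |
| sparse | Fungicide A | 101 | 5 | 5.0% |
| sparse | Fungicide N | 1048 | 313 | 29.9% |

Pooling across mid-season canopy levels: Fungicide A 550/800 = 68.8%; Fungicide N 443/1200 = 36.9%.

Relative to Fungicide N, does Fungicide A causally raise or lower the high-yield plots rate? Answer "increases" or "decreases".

increases

Within every mid-season canopy level Fungicide N has the higher rate, yet pooled Fungicide A does — Simpson's reversal.
Mid-season canopy here is a post-treatment variable shaped by the fungicide; conditioning on it would introduce bias rather than remove it. The overall comparison is the causal one.
Pooled: Fungicide A 68.8% vs Fungicide N 36.9%; Fungicide A is higher overall.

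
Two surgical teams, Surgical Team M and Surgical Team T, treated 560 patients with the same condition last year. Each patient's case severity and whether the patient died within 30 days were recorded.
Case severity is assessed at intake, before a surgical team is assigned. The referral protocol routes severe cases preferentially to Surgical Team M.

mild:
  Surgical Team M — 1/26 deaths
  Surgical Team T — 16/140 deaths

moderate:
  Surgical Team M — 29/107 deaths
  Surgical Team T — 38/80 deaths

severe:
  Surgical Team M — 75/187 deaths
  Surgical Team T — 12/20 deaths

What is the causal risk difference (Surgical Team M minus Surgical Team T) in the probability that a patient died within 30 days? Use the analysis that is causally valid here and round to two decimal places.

-0.16

Here case severity is a common cause — it drives both which surgical team a case falls under and the outcome. The crude comparison mixes populations; the stratum-specific rates are the causally relevant ones.
Adjusting over the population distribution of case severity: 0.296·(0.038−0.114) + 0.334·(0.271−0.475) + 0.370·(0.401−0.600) = -0.164.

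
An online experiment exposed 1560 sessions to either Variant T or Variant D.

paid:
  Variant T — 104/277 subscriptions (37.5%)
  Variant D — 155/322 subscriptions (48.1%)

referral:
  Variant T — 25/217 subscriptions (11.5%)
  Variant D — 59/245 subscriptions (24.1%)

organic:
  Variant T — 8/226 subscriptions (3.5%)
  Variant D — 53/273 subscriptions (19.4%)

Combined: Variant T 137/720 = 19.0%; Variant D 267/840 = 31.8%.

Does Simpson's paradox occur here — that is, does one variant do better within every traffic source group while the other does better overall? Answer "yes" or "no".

Within each traffic source level (paid 37.5% vs 48.1%; referral 11.5% vs 24.1%; organic 3.5% vs 19.4%), Variant D has the higher rate every time. Pooled: 19.0% vs 31.8% — Variant D has the higher rate overall. They agree.

no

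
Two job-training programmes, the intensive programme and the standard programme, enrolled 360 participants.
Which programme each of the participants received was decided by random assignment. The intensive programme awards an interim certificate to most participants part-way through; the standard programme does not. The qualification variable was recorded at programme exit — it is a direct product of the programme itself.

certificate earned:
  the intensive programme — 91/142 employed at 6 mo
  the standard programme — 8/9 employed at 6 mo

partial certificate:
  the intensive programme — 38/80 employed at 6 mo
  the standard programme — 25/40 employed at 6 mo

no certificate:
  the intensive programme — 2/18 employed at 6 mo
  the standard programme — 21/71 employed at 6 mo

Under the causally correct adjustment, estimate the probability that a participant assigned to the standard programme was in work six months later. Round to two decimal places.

The distribution of qualification attained during the programme is itself part of what the programme does — it is an intermediate outcome. Holding it fixed would remove that part of the effect; the total effect is the pooled difference.
So P(outcome | do(the standard programme)) is just the pooled rate for the standard programme: 54/120 = 0.450.

0.45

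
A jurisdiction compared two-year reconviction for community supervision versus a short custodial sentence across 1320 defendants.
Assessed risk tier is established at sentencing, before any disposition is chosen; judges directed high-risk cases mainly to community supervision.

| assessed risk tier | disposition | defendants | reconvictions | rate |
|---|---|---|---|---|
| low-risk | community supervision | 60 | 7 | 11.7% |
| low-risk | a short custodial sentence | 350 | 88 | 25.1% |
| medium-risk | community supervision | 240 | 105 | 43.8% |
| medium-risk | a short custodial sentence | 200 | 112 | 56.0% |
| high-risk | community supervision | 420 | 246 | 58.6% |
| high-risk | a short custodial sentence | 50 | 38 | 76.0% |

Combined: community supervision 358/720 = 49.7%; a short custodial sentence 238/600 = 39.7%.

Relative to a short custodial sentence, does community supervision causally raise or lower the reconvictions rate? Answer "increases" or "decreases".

The imbalance in assessed risk tier arose from how defendants were allocated, not from anything the disposition did; and assessed risk tier independently affects the outcome. The pooled gap is confounded — condition on assessed risk tier.
Within each level — low-risk: 11.7% vs 25.1%; medium-risk: 43.8% vs 56.0%; high-risk: 58.6% vs 76.0% — community supervision is lower every time.

decreases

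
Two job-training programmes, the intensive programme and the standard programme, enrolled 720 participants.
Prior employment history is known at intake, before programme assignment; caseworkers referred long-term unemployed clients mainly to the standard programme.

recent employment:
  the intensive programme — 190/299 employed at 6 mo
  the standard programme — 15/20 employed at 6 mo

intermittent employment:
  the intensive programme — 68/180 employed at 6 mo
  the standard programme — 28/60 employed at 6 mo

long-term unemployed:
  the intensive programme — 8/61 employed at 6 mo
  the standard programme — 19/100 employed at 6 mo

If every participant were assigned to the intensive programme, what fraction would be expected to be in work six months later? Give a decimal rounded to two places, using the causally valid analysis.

Nothing the programme does changes prior employment history; the imbalance is an allocation artefact. With prior employment history also predicting the outcome, the pooled figure is confounded, and the within-stratum comparison is the causal one.
Standardising the intensive programme to the population prior employment history mix: 0.443·190/299 + 0.333·68/180 + 0.224·8/61 = 0.437.

0.44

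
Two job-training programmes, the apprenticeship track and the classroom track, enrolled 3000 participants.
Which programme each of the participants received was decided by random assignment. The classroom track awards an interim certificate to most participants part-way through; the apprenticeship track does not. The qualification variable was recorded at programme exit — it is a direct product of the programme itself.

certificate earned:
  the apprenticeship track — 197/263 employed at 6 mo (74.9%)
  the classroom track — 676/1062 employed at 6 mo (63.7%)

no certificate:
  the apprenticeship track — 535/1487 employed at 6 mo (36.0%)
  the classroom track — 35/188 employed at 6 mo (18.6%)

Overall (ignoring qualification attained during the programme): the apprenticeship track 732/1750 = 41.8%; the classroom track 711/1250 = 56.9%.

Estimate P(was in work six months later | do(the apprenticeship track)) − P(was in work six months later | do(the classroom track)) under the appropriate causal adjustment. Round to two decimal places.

-0.15

Within every qualification attained during the programme level the apprenticeship track has the higher rate, yet pooled the classroom track does — Simpson's reversal.
Qualification attained during the programme lies on the pathway programme → qualification attained during the programme → outcome, so adjusting for it blocks the indirect effect. For the total causal effect of programme, use the unadjusted pooled rates.
The causal difference is the pooled difference: 0.418 − 0.569 = -0.151.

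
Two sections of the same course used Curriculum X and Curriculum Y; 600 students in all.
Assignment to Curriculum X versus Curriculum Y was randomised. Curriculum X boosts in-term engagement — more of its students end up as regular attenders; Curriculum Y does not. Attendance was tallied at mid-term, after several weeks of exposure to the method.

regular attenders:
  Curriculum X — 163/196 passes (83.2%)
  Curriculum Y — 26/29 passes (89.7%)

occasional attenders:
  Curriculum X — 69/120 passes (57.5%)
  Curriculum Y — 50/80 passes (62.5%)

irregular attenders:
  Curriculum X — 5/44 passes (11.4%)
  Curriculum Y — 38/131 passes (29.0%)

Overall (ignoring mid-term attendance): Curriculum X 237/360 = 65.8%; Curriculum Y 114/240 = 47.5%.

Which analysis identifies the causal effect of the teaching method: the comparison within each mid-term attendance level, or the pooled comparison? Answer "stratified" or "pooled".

pooled

The stratified and pooled comparisons disagree (Curriculum Y wins within each mid-term attendance; Curriculum X wins overall), so the answer turns on the causal role of mid-term attendance.
Mid-term attendance lies on the pathway teaching method → mid-term attendance → outcome, so adjusting for it blocks the indirect effect. For the total causal effect of teaching method, use the unadjusted pooled rates.
Pooled: Curriculum X 65.8% vs Curriculum Y 47.5%; Curriculum X is higher overall.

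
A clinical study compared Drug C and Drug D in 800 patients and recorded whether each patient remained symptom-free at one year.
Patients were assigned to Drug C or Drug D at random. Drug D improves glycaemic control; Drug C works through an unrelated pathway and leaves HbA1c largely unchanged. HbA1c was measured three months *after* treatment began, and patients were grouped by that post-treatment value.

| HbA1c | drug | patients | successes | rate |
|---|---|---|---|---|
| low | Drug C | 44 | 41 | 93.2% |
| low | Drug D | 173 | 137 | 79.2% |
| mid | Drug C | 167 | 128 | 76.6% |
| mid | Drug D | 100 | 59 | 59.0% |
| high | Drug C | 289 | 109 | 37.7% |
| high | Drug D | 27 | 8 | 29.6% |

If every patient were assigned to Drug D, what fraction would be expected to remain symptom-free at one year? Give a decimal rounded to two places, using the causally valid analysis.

0.68

Stratifying would compare drugs among patients the drugs themselves sorted into HbA1c groups — a form of selection on an intermediate. The unconditioned pooled rates give the total causal effect.
So P(outcome | do(Drug D)) is just the pooled rate for Drug D: 204/300 = 0.680.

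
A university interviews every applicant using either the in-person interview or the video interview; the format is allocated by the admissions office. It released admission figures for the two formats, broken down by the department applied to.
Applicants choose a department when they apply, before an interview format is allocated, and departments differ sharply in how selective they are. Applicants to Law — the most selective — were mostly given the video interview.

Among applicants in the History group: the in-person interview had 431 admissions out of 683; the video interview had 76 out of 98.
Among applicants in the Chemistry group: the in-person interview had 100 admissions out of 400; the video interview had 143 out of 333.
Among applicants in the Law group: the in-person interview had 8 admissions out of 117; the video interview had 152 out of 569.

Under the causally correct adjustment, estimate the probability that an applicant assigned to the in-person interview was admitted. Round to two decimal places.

0.33

Here department is a common cause — it drives both which interview format a case falls under and the outcome. The crude comparison mixes populations; the stratum-specific rates are the causally relevant ones.
Standardising the in-person interview to the population department mix: 0.355·431/683 + 0.333·100/400 + 0.312·8/117 = 0.329.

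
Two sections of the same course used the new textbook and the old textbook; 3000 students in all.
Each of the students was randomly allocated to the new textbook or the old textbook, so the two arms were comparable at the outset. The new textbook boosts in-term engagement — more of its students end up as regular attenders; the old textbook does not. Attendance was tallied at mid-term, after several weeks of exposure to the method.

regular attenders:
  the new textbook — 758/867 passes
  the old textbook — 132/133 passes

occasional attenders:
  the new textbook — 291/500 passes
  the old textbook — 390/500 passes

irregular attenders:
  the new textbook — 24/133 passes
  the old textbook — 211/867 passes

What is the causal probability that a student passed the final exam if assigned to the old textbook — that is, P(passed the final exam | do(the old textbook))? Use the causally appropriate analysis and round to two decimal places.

0.49

Mid-term attendance is downstream of the teaching method. One should not condition on a consequence of treatment, so the overall rates are the right comparison.
So P(outcome | do(the old textbook)) is just the pooled rate for the old textbook: 733/1500 = 0.489.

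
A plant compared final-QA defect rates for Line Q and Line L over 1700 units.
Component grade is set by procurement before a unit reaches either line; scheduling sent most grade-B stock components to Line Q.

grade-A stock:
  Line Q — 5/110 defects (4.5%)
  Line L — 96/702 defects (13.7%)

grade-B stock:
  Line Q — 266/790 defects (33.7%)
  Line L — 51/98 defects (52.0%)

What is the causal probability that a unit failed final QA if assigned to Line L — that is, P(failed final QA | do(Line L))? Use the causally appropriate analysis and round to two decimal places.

The component grade-specific comparison favours Line Q throughout, but the pooled figures favour Line L. The question is whether to condition on component grade.
The imbalance in component grade arose from how units were allocated, not from anything the line did; and component grade independently affects the outcome. The pooled gap is confounded — condition on component grade.
Standardising Line L to the population component grade mix: 0.478·96/702 + 0.522·51/98 = 0.337.

0.34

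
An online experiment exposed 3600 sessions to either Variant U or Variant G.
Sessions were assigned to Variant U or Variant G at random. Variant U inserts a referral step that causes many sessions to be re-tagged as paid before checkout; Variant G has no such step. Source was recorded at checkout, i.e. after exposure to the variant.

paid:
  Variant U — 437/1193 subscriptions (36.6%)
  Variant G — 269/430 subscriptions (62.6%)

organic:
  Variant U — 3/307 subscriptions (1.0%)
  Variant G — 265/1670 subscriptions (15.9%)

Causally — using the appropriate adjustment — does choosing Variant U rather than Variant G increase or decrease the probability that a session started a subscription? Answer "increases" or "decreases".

Because the variant influences traffic source, traffic source is a post-treatment mediator, not a confounder. Stratifying on it would bias the estimate; the causal effect is the crude pooled difference.
Pooled: Variant U 29.3% vs Variant G 25.4%; Variant U is higher overall.

increases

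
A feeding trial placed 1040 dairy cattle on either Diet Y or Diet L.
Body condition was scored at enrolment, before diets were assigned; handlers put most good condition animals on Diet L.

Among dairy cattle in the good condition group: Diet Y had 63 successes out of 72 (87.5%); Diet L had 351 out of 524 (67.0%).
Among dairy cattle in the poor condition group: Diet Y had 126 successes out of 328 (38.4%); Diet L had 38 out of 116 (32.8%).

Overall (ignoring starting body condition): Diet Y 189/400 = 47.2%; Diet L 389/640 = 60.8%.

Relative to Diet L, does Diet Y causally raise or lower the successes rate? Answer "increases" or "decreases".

increases

Within every starting body condition level Diet Y has the higher rate, yet pooled Diet L does — Simpson's reversal.
Starting body condition satisfies the back-door criterion: it is not a descendant of the diet, and it blocks the spurious path from diet to outcome. Adjusting for it (i.e., using the within-starting body condition rates) gives the causal effect.
Within each level — good condition: 87.5% vs 67.0%; poor condition: 38.4% vs 32.8% — Diet Y is higher every time.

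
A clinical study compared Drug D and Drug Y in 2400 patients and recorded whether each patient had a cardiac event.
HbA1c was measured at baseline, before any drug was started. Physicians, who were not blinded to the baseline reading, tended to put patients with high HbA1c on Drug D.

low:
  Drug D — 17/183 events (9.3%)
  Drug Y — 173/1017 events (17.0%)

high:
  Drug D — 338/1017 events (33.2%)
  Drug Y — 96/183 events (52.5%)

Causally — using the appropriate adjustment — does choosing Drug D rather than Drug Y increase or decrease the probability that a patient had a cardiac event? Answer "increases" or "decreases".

Drug D is lower inside every HbA1c stratum but Drug Y is lower in aggregate. Whether to stratify depends on how HbA1c relates to the drug.
HbA1c differs across drugs for reasons unrelated to any effect of the drug itself, and it separately predicts the outcome — a classic confounder. We must compare within HbA1c levels.
Within each level — low: 9.3% vs 17.0%; high: 33.2% vs 52.5% — Drug D is lower every time.

decreases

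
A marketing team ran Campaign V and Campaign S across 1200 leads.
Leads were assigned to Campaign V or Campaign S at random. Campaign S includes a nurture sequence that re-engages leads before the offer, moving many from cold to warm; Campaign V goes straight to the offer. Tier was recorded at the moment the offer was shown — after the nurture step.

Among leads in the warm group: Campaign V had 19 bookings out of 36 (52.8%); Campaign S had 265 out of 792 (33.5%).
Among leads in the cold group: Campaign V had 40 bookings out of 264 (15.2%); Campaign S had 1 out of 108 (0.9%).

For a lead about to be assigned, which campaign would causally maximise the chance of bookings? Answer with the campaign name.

The stratified and pooled comparisons disagree (Campaign V wins within each engagement tier; Campaign S wins overall), so the answer turns on the causal role of engagement tier.
Engagement tier is downstream of the campaign. One should not condition on a consequence of treatment, so the overall rates are the right comparison.
Pooled: Campaign V 19.7% vs Campaign S 29.6%; Campaign S is higher overall.

Campaign S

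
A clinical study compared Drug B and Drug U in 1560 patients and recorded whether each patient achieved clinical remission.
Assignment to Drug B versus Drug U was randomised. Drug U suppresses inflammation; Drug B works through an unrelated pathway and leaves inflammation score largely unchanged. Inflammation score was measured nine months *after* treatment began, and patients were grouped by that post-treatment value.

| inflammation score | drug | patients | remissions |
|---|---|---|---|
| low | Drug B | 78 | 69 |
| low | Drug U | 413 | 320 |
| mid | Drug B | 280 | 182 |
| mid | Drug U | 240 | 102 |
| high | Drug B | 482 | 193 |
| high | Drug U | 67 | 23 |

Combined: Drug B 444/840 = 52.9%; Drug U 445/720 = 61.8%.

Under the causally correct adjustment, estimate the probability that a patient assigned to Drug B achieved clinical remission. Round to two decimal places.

The distribution of inflammation score is itself part of what the drug does — it is an intermediate outcome. Holding it fixed would remove that part of the effect; the total effect is the pooled difference.
So P(outcome | do(Drug B)) is just the pooled rate for Drug B: 444/840 = 0.529.

0.53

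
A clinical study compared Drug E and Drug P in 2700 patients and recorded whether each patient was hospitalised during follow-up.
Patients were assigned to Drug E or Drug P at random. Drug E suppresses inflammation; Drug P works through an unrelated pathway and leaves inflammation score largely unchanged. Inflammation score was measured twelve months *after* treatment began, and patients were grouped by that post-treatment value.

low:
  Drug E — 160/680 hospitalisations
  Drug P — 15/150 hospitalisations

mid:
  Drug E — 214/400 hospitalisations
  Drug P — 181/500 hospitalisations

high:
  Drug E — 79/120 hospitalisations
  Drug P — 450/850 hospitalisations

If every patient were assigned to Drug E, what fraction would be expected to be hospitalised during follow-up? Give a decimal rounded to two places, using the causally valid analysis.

0.38

Inflammation score lies on the pathway drug → inflammation score → outcome, so adjusting for it blocks the indirect effect. For the total causal effect of drug, use the unadjusted pooled rates.
So P(outcome | do(Drug E)) is just the pooled rate for Drug E: 453/1200 = 0.378.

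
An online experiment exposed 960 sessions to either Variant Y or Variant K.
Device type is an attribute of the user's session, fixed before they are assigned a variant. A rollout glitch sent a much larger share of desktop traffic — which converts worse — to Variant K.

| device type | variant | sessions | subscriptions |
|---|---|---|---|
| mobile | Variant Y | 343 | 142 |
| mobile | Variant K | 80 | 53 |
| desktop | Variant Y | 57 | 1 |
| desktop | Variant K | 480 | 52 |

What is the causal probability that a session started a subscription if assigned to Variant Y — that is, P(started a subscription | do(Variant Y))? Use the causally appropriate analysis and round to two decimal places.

0.19

The imbalance in device type arose from how sessions were allocated, not from anything the variant did; and device type independently affects the outcome. The pooled gap is confounded — condition on device type.
Standardising Variant Y to the population device type mix: 0.441·142/343 + 0.559·1/57 = 0.192.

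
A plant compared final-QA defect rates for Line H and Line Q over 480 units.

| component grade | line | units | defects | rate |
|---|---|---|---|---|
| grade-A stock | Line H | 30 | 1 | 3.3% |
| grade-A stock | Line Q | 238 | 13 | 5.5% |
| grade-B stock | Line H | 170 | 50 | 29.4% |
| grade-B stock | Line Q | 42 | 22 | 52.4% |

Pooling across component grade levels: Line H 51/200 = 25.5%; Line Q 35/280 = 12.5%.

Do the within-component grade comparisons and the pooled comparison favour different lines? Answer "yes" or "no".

Within each component grade level (grade-A stock 3.3% vs 5.5%; grade-B stock 29.4% vs 52.4%), Line H has the lower rate every time. Pooled: 25.5% vs 12.5% — Line Q has the lower rate overall. The two comparisons disagree.

yes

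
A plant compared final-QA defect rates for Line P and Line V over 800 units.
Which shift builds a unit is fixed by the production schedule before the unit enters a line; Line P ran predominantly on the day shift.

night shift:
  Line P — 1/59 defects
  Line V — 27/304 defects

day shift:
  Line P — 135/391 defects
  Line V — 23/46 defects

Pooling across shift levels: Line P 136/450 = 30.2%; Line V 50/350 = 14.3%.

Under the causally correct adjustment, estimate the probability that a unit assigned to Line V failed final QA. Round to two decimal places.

The imbalance in shift arose from how units were allocated, not from anything the line did; and shift independently affects the outcome. The pooled gap is confounded — condition on shift.
Standardising Line V to the population shift mix: 0.454·27/304 + 0.546·23/46 = 0.313.

0.31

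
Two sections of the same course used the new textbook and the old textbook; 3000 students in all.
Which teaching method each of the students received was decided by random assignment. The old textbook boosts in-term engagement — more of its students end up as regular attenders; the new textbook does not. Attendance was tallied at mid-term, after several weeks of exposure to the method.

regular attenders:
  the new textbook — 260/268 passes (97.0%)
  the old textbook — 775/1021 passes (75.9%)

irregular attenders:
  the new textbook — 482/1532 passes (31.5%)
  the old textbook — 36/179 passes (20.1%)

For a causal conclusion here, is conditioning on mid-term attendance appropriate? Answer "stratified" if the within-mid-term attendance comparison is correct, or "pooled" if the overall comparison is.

pooled

Because the teaching method influences mid-term attendance, mid-term attendance is a post-treatment mediator, not a confounder. Stratifying on it would bias the estimate; the causal effect is the crude pooled difference.
Pooled: the new textbook 41.2% vs the old textbook 67.6%; the old textbook is higher overall.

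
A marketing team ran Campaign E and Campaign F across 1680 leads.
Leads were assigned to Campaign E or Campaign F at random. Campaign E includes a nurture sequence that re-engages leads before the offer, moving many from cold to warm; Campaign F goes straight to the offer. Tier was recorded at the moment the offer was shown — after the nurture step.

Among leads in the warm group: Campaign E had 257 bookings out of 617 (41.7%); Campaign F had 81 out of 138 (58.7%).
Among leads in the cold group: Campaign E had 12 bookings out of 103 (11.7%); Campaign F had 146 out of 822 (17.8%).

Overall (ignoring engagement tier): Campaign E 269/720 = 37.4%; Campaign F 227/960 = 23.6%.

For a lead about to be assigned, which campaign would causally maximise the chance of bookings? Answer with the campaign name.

Engagement tier is downstream of the campaign. One should not condition on a consequence of treatment, so the overall rates are the right comparison.
Pooled: Campaign E 37.4% vs Campaign F 23.6%; Campaign E is higher overall.

Campaign E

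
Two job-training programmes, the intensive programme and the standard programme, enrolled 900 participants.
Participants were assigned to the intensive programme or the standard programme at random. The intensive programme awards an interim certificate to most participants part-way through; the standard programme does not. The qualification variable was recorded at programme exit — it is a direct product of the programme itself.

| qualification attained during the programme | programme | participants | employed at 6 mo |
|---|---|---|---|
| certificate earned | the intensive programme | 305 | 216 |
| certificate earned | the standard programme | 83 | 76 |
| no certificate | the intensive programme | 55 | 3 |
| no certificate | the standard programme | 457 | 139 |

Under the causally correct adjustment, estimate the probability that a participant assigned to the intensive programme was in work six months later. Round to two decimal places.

Within every qualification attained during the programme level the standard programme has the higher rate, yet pooled the intensive programme does — Simpson's reversal.
Because the programme influences qualification attained during the programme, qualification attained during the programme is a post-treatment mediator, not a confounder. Stratifying on it would bias the estimate; the causal effect is the crude pooled difference.
So P(outcome | do(the intensive programme)) is just the pooled rate for the intensive programme: 219/360 = 0.608.

0.61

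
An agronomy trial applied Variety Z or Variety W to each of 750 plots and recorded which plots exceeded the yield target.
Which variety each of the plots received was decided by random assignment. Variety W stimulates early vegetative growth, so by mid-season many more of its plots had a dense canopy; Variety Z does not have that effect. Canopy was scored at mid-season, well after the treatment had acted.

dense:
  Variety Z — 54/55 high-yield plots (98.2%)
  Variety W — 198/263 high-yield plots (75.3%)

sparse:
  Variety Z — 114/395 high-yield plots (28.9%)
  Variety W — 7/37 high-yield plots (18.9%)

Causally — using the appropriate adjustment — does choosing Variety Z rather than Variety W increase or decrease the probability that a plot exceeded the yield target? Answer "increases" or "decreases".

decreases

The mid-season canopy-specific comparison favours Variety Z throughout, but the pooled figures favour Variety W. The question is whether to condition on mid-season canopy.
Mid-season canopy here is a post-treatment variable shaped by the variety; conditioning on it would introduce bias rather than remove it. The overall comparison is the causal one.
Pooled: Variety Z 37.3% vs Variety W 68.3%; Variety W is higher overall.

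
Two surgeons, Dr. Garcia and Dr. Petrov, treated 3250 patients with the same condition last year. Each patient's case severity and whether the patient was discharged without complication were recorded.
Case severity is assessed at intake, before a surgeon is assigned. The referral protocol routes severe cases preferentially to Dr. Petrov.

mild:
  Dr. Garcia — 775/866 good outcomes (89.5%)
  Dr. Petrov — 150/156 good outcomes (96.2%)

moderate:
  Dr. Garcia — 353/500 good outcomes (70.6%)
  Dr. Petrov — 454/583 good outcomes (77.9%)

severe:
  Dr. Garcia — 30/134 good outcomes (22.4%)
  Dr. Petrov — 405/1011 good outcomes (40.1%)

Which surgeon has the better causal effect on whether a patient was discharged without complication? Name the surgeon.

Nothing the surgeon does changes case severity; the imbalance is an allocation artefact. With case severity also predicting the outcome, the pooled figure is confounded, and the within-stratum comparison is the causal one.
Within each level — mild: 89.5% vs 96.2%; moderate: 70.6% vs 77.9%; severe: 22.4% vs 40.1% — Dr. Petrov is higher every time.

Dr. Petrov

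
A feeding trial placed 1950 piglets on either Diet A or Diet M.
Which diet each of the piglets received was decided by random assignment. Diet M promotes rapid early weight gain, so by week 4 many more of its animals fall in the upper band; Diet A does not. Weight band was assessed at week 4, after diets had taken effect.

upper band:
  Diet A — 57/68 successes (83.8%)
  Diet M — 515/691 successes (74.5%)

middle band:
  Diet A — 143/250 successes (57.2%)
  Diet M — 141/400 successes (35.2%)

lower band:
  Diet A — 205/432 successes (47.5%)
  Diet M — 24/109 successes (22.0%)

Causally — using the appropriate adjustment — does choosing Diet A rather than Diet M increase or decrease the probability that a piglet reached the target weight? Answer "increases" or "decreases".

The stratified and pooled comparisons disagree (Diet A wins within each week-4 weight band; Diet M wins overall), so the answer turns on the causal role of week-4 weight band.
Week-4 weight band is recorded after the diet and is itself shifted by it — it sits on the causal path from diet to outcome. Conditioning on a mediator would strip out part of the effect we want; the pooled comparison gives the total causal effect.
Pooled: Diet A 54.0% vs Diet M 56.7%; Diet M is higher overall.

decreases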